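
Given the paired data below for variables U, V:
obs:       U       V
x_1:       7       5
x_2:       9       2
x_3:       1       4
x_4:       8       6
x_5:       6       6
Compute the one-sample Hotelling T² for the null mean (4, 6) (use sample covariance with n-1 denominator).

Step 1 — sample mean vector:
  mean(U) = (7 + 9 + 1 + 8 + 6) / 5 = 31/5 = 6.2
  mean(V) = (5 + 2 + 4 + 6 + 6) / 5 = 23/5 = 4.6
  x̄ = (6.2, 4.6),  deviation x̄ - mu_0 = (6.2, 4.6) - (4, 6) = (2.2, -1.4).

Step 2 — sample covariance matrix, S[i,j] = (1/(n-1)) · Σ_k (x_{k,i} - mean_i) · (x_{k,j} - mean_j), divisor n-1 = 4:
  S[U,U] = ((0.8)·(0.8) + (2.8)·(2.8) + (-5.2)·(-5.2) + (1.8)·(1.8) + (-0.2)·(-0.2)) / 4 = 38.8/4 = 9.7
  S[U,V] = ((0.8)·(0.4) + (2.8)·(-2.6) + (-5.2)·(-0.6) + (1.8)·(1.4) + (-0.2)·(1.4)) / 4 = -1.6/4 = -0.4
  S[V,V] = ((0.4)·(0.4) + (-2.6)·(-2.6) + (-0.6)·(-0.6) + (1.4)·(1.4) + (1.4)·(1.4)) / 4 = 11.2/4 = 2.8
  S = [[9.7, -0.4],
 [-0.4, 2.8]].

Step 3 — invert S. det(S) = 9.7·2.8 - (-0.4)² = 27.
  S^{-1} = (1/det) · [[d, -b], [-b, a]] = [[0.1037, 0.0148],
 [0.0148, 0.3593]].

Step 4 — quadratic form (x̄ - mu_0)^T · S^{-1} · (x̄ - mu_0):
  S^{-1} · (x̄ - mu_0) = (0.2074, -0.4704),
  (x̄ - mu_0)^T · [...] = (2.2)·(0.2074) + (-1.4)·(-0.4704) = 1.1148.

Step 5 — scale by n: T² = 5 · 1.1148 = 5.5741.

T² ≈ 5.5741


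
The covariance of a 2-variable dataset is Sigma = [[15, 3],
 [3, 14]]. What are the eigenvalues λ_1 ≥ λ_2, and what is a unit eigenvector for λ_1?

Step 1 — characteristic polynomial of 2×2 Sigma:
  det(Sigma - λI) = λ² - trace · λ + det = 0.
  trace = 15 + 14 = 29, det = 15·14 - (3)² = 201.
Step 2 — discriminant:
  Δ = trace² - 4·det = 841 - 804 = 37.
Step 3 — eigenvalues:
  λ = (trace ± √Δ)/2 = (29 ± 6.0828)/2,
  λ_1 = 17.5414,  λ_2 = 11.4586.

Step 4 — unit eigenvector for λ_1: solve (Sigma - λ_1 I)v = 0. First row:
  (15 - 17.5414)·v_x + (3)·v_y = 0, i.e. (-2.5414)·v_x + (3)·v_y = 0,
  so v ∝ (b, λ_1 - a) = (3, 2.5414) = u.
  ||u|| = √((3)² + (2.5414)²) = √(15.4586) ≈ 3.9317,
  v_1 = u/||u|| ≈ (0.763, 0.6464) (||v_1|| = 1).

λ_1 = 17.5414,  λ_2 = 11.4586;  v_1 ≈ (0.763, 0.6464)


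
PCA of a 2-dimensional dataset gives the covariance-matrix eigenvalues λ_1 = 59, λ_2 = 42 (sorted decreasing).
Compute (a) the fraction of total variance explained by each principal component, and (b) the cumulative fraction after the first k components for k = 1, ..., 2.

Step 1 — total variance = trace(Sigma) = Σ λ_i = 59 + 42 = 101.

Step 2 — fraction explained by component i = λ_i / Σ λ:
  PC1: 59/101 = 0.5842
  PC2: 42/101 = 0.4158

Step 3 — cumulative fraction after k components = (λ_1 + ... + λ_k) / Σ λ:
  k = 1: 59/101 = 0.5842
  k = 2: (59 + 42)/101 = 101/101 = 1

Summary (fraction, with percent):

explained: PC1 0.5842 (58.42%), PC2 0.4158 (41.58%);  cumulative: 0.5842, 1


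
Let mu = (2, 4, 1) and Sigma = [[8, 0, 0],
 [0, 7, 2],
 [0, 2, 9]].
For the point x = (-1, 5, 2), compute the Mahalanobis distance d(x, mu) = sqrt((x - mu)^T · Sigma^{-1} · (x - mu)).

Step 1 — centre the observation: (x - mu) = (-3, 1, 1).

Step 2 — invert Sigma (cofactor / det for 3×3, or solve directly):
  Sigma^{-1} = [[0.125, 0, 0],
 [0, 0.1525, -0.0339],
 [0, -0.0339, 0.1186]].

Step 3 — form the quadratic (x - mu)^T · Sigma^{-1} · (x - mu):
  Sigma^{-1} · (x - mu) = (-0.375, 0.1186, 0.0847).
  (x - mu)^T · [Sigma^{-1} · (x - mu)] = (-3)·(-0.375) + (1)·(0.1186) + (1)·(0.0847) = 1.3284.

Step 4 — take square root: d = √(1.3284) ≈ 1.1526.

d(x, mu) = √(1.3284) ≈ 1.1526


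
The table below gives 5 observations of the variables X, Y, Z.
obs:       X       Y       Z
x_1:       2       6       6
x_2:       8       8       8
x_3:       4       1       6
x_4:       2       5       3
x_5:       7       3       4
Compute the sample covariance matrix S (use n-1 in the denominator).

Step 1 — column means:
  mean(X) = (2 + 8 + 4 + 2 + 7) / 5 = 23/5 = 4.6
  mean(Y) = (6 + 8 + 1 + 5 + 3) / 5 = 23/5 = 4.6
  mean(Z) = (6 + 8 + 6 + 3 + 4) / 5 = 27/5 = 5.4

Step 2 — sample covariance S[i,j] = (1/(n-1)) · Σ_k (x_{k,i} - mean_i) · (x_{k,j} - mean_j), with n-1 = 4.
  S[X,X] = ((-2.6)·(-2.6) + (3.4)·(3.4) + (-0.6)·(-0.6) + (-2.6)·(-2.6) + (2.4)·(2.4)) / 4 = 31.2/4 = 7.8
  S[X,Y] = ((-2.6)·(1.4) + (3.4)·(3.4) + (-0.6)·(-3.6) + (-2.6)·(0.4) + (2.4)·(-1.6)) / 4 = 5.2/4 = 1.3
  S[X,Z] = ((-2.6)·(0.6) + (3.4)·(2.6) + (-0.6)·(0.6) + (-2.6)·(-2.4) + (2.4)·(-1.4)) / 4 = 9.8/4 = 2.45
  S[Y,Y] = ((1.4)·(1.4) + (3.4)·(3.4) + (-3.6)·(-3.6) + (0.4)·(0.4) + (-1.6)·(-1.6)) / 4 = 29.2/4 = 7.3
  S[Y,Z] = ((1.4)·(0.6) + (3.4)·(2.6) + (-3.6)·(0.6) + (0.4)·(-2.4) + (-1.6)·(-1.4)) / 4 = 8.8/4 = 2.2
  S[Z,Z] = ((0.6)·(0.6) + (2.6)·(2.6) + (0.6)·(0.6) + (-2.4)·(-2.4) + (-1.4)·(-1.4)) / 4 = 15.2/4 = 3.8

S is symmetric (S[j,i] = S[i,j]). Assembling:

S = [[7.8, 1.3, 2.45],
 [1.3, 7.3, 2.2],
 [2.45, 2.2, 3.8]]


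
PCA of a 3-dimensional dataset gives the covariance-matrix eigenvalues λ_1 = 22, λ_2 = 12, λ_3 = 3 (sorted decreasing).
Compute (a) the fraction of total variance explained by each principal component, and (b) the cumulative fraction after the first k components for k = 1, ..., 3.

Step 1 — total variance = trace(Sigma) = Σ λ_i = 22 + 12 + 3 = 37.

Step 2 — fraction explained by component i = λ_i / Σ λ:
  PC1: 22/37 = 0.5946
  PC2: 12/37 = 0.3243
  PC3: 3/37 = 0.0811

Step 3 — cumulative fraction after k components = (λ_1 + ... + λ_k) / Σ λ:
  k = 1: 22/37 = 0.5946
  k = 2: (22 + 12)/37 = 34/37 = 0.9189
  k = 3: (22 + 12 + 3)/37 = 37/37 = 1

Summary (fraction, with percent):

explained: PC1 0.5946 (59.46%), PC2 0.3243 (32.43%), PC3 0.0811 (8.11%);  cumulative: 0.5946, 0.9189, 1


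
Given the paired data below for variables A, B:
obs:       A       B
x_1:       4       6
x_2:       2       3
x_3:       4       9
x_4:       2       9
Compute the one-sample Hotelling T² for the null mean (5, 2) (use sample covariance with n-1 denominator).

Step 1 — sample mean vector:
  mean(A) = (4 + 2 + 4 + 2) / 4 = 12/4 = 3
  mean(B) = (6 + 3 + 9 + 9) / 4 = 27/4 = 6.75
  x̄ = (3, 6.75),  deviation x̄ - mu_0 = (3, 6.75) - (5, 2) = (-2, 4.75).

Step 2 — sample covariance matrix, S[i,j] = (1/(n-1)) · Σ_k (x_{k,i} - mean_i) · (x_{k,j} - mean_j), divisor n-1 = 3:
  S[A,A] = ((1)·(1) + (-1)·(-1) + (1)·(1) + (-1)·(-1)) / 3 = 4/3 = 1.3333
  S[A,B] = ((1)·(-0.75) + (-1)·(-3.75) + (1)·(2.25) + (-1)·(2.25)) / 3 = 3/3 = 1
  S[B,B] = ((-0.75)·(-0.75) + (-3.75)·(-3.75) + (2.25)·(2.25) + (2.25)·(2.25)) / 3 = 24.75/3 = 8.25
  S = [[1.3333, 1],
 [1, 8.25]].

Step 3 — invert S. det(S) = 1.3333·8.25 - (1)² = 10.
  S^{-1} = (1/det) · [[d, -b], [-b, a]] = [[0.825, -0.1],
 [-0.1, 0.1333]].

Step 4 — quadratic form (x̄ - mu_0)^T · S^{-1} · (x̄ - mu_0):
  S^{-1} · (x̄ - mu_0) = (-2.125, 0.8333),
  (x̄ - mu_0)^T · [...] = (-2)·(-2.125) + (4.75)·(0.8333) = 8.2083.

Step 5 — scale by n: T² = 4 · 8.2083 = 32.8333.

T² ≈ 32.8333


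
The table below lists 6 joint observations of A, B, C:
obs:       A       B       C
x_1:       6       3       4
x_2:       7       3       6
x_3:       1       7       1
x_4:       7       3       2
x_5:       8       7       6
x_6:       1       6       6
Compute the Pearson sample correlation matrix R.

Step 1 — column means:
  mean(A) = (6 + 7 + 1 + 7 + 8 + 1) / 6 = 30/6 = 5
  mean(B) = (3 + 3 + 7 + 3 + 7 + 6) / 6 = 29/6 = 4.8333
  mean(C) = (4 + 6 + 1 + 2 + 6 + 6) / 6 = 25/6 = 4.1667

Step 2 — sample variances and covariances s[i,j] = (1/(n-1)) · Σ_k (x_{k,i} - mean_i) · (x_{k,j} - mean_j), with n-1 = 5:
  s[A,A] = ((1)·(1) + (2)·(2) + (-4)·(-4) + (2)·(2) + (3)·(3) + (-4)·(-4)) / 5 = 50/5 = 10
  s[A,B] = ((1)·(-1.8333) + (2)·(-1.8333) + (-4)·(2.1667) + (2)·(-1.8333) + (3)·(2.1667) + (-4)·(1.1667)) / 5 = -16/5 = -3.2
  s[A,C] = ((1)·(-0.1667) + (2)·(1.8333) + (-4)·(-3.1667) + (2)·(-2.1667) + (3)·(1.8333) + (-4)·(1.8333)) / 5 = 10/5 = 2
  s[B,B] = ((-1.8333)·(-1.8333) + (-1.8333)·(-1.8333) + (2.1667)·(2.1667) + (-1.8333)·(-1.8333) + (2.1667)·(2.1667) + (1.1667)·(1.1667)) / 5 = 20.8333/5 = 4.1667
  s[B,C] = ((-1.8333)·(-0.1667) + (-1.8333)·(1.8333) + (2.1667)·(-3.1667) + (-1.8333)·(-2.1667) + (2.1667)·(1.8333) + (1.1667)·(1.8333)) / 5 = 0.1667/5 = 0.0333
  s[C,C] = ((-0.1667)·(-0.1667) + (1.8333)·(1.8333) + (-3.1667)·(-3.1667) + (-2.1667)·(-2.1667) + (1.8333)·(1.8333) + (1.8333)·(1.8333)) / 5 = 24.8333/5 = 4.9667
  Sample standard deviations s_i = √(s[i,i]):
  s(A) = √(10) = 3.1623
  s(B) = √(4.1667) = 2.0412
  s(C) = √(4.9667) = 2.2286

Step 3 — r_{ij} = s_{ij} / (s_i · s_j):
  r[A,A] = 1 (diagonal).
  r[A,B] = -3.2 / (3.1623 · 2.0412) = -3.2 / 6.455 = -0.4957
  r[A,C] = 2 / (3.1623 · 2.2286) = 2 / 7.0475 = 0.2838
  r[B,B] = 1 (diagonal).
  r[B,C] = 0.0333 / (2.0412 · 2.2286) = 0.0333 / 4.5491 = 0.0073
  r[C,C] = 1 (diagonal).

R is symmetric with unit diagonal. Assembling:

R = [[1, -0.4957, 0.2838],
 [-0.4957, 1, 0.0073],
 [0.2838, 0.0073, 1]]


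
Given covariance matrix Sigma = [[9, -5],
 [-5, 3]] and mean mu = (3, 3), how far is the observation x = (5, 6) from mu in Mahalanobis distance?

Step 1 — centre the observation: (x - mu) = (2, 3).

Step 2 — invert Sigma. det(Sigma) = 9·3 - (-5)² = 2.
  Sigma^{-1} = (1/det) · [[d, -b], [-b, a]] = [[1.5, 2.5],
 [2.5, 4.5]].

Step 3 — form the quadratic (x - mu)^T · Sigma^{-1} · (x - mu):
  Sigma^{-1} · (x - mu) = (10.5, 18.5).
  (x - mu)^T · [Sigma^{-1} · (x - mu)] = (2)·(10.5) + (3)·(18.5) = 76.5.

Step 4 — take square root: d = √(76.5) ≈ 8.7464.

d(x, mu) = √(76.5) ≈ 8.7464


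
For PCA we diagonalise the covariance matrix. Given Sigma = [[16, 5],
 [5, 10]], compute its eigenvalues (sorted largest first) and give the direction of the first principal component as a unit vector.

Step 1 — characteristic polynomial of 2×2 Sigma:
  det(Sigma - λI) = λ² - trace · λ + det = 0.
  trace = 16 + 10 = 26, det = 16·10 - (5)² = 135.
Step 2 — discriminant:
  Δ = trace² - 4·det = 676 - 540 = 136.
Step 3 — eigenvalues:
  λ = (trace ± √Δ)/2 = (26 ± 11.6619)/2,
  λ_1 = 18.831,  λ_2 = 7.169.

Step 4 — unit eigenvector for λ_1: solve (Sigma - λ_1 I)v = 0. First row:
  (16 - 18.831)·v_x + (5)·v_y = 0, i.e. (-2.831)·v_x + (5)·v_y = 0,
  so v ∝ (b, λ_1 - a) = (5, 2.831) = u.
  ||u|| = √((5)² + (2.831)²) = √(33.0143) ≈ 5.7458,
  v_1 = u/||u|| ≈ (0.8702, 0.4927) (||v_1|| = 1).

λ_1 = 18.831,  λ_2 = 7.169;  v_1 ≈ (0.8702, 0.4927)


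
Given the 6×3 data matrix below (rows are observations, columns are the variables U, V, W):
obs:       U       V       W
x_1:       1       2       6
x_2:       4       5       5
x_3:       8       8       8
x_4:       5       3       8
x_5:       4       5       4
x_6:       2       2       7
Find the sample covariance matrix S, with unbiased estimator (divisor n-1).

Step 1 — column means:
  mean(U) = (1 + 4 + 8 + 5 + 4 + 2) / 6 = 24/6 = 4
  mean(V) = (2 + 5 + 8 + 3 + 5 + 2) / 6 = 25/6 = 4.1667
  mean(W) = (6 + 5 + 8 + 8 + 4 + 7) / 6 = 38/6 = 6.3333

Step 2 — sample covariance S[i,j] = (1/(n-1)) · Σ_k (x_{k,i} - mean_i) · (x_{k,j} - mean_j), with n-1 = 5.
  S[U,U] = ((-3)·(-3) + (0)·(0) + (4)·(4) + (1)·(1) + (0)·(0) + (-2)·(-2)) / 5 = 30/5 = 6
  S[U,V] = ((-3)·(-2.1667) + (0)·(0.8333) + (4)·(3.8333) + (1)·(-1.1667) + (0)·(0.8333) + (-2)·(-2.1667)) / 5 = 25/5 = 5
  S[U,W] = ((-3)·(-0.3333) + (0)·(-1.3333) + (4)·(1.6667) + (1)·(1.6667) + (0)·(-2.3333) + (-2)·(0.6667)) / 5 = 8/5 = 1.6
  S[V,V] = ((-2.1667)·(-2.1667) + (0.8333)·(0.8333) + (3.8333)·(3.8333) + (-1.1667)·(-1.1667) + (0.8333)·(0.8333) + (-2.1667)·(-2.1667)) / 5 = 26.8333/5 = 5.3667
  S[V,W] = ((-2.1667)·(-0.3333) + (0.8333)·(-1.3333) + (3.8333)·(1.6667) + (-1.1667)·(1.6667) + (0.8333)·(-2.3333) + (-2.1667)·(0.6667)) / 5 = 0.6667/5 = 0.1333
  S[W,W] = ((-0.3333)·(-0.3333) + (-1.3333)·(-1.3333) + (1.6667)·(1.6667) + (1.6667)·(1.6667) + (-2.3333)·(-2.3333) + (0.6667)·(0.6667)) / 5 = 13.3333/5 = 2.6667

S is symmetric (S[j,i] = S[i,j]). Assembling:

S = [[6, 5, 1.6],
 [5, 5.3667, 0.1333],
 [1.6, 0.1333, 2.6667]]


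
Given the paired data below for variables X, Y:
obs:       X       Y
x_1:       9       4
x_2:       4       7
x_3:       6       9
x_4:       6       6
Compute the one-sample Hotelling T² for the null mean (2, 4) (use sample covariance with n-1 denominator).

Step 1 — sample mean vector:
  mean(X) = (9 + 4 + 6 + 6) / 4 = 25/4 = 6.25
  mean(Y) = (4 + 7 + 9 + 6) / 4 = 26/4 = 6.5
  x̄ = (6.25, 6.5),  deviation x̄ - mu_0 = (6.25, 6.5) - (2, 4) = (4.25, 2.5).

Step 2 — sample covariance matrix, S[i,j] = (1/(n-1)) · Σ_k (x_{k,i} - mean_i) · (x_{k,j} - mean_j), divisor n-1 = 3:
  S[X,X] = ((2.75)·(2.75) + (-2.25)·(-2.25) + (-0.25)·(-0.25) + (-0.25)·(-0.25)) / 3 = 12.75/3 = 4.25
  S[X,Y] = ((2.75)·(-2.5) + (-2.25)·(0.5) + (-0.25)·(2.5) + (-0.25)·(-0.5)) / 3 = -8.5/3 = -2.8333
  S[Y,Y] = ((-2.5)·(-2.5) + (0.5)·(0.5) + (2.5)·(2.5) + (-0.5)·(-0.5)) / 3 = 13/3 = 4.3333
  S = [[4.25, -2.8333],
 [-2.8333, 4.3333]].

Step 3 — invert S. det(S) = 4.25·4.3333 - (-2.8333)² = 10.3889.
  S^{-1} = (1/det) · [[d, -b], [-b, a]] = [[0.4171, 0.2727],
 [0.2727, 0.4091]].

Step 4 — quadratic form (x̄ - mu_0)^T · S^{-1} · (x̄ - mu_0):
  S^{-1} · (x̄ - mu_0) = (2.4545, 2.1818),
  (x̄ - mu_0)^T · [...] = (4.25)·(2.4545) + (2.5)·(2.1818) = 15.8864.

Step 5 — scale by n: T² = 4 · 15.8864 = 63.5455.

T² ≈ 63.5455


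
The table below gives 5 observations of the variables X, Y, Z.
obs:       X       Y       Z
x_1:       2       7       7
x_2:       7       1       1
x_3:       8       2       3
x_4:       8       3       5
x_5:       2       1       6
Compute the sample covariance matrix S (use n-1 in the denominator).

Step 1 — column means:
  mean(X) = (2 + 7 + 8 + 8 + 2) / 5 = 27/5 = 5.4
  mean(Y) = (7 + 1 + 2 + 3 + 1) / 5 = 14/5 = 2.8
  mean(Z) = (7 + 1 + 3 + 5 + 6) / 5 = 22/5 = 4.4

Step 2 — sample covariance S[i,j] = (1/(n-1)) · Σ_k (x_{k,i} - mean_i) · (x_{k,j} - mean_j), with n-1 = 4.
  S[X,X] = ((-3.4)·(-3.4) + (1.6)·(1.6) + (2.6)·(2.6) + (2.6)·(2.6) + (-3.4)·(-3.4)) / 4 = 39.2/4 = 9.8
  S[X,Y] = ((-3.4)·(4.2) + (1.6)·(-1.8) + (2.6)·(-0.8) + (2.6)·(0.2) + (-3.4)·(-1.8)) / 4 = -12.6/4 = -3.15
  S[X,Z] = ((-3.4)·(2.6) + (1.6)·(-3.4) + (2.6)·(-1.4) + (2.6)·(0.6) + (-3.4)·(1.6)) / 4 = -21.8/4 = -5.45
  S[Y,Y] = ((4.2)·(4.2) + (-1.8)·(-1.8) + (-0.8)·(-0.8) + (0.2)·(0.2) + (-1.8)·(-1.8)) / 4 = 24.8/4 = 6.2
  S[Y,Z] = ((4.2)·(2.6) + (-1.8)·(-3.4) + (-0.8)·(-1.4) + (0.2)·(0.6) + (-1.8)·(1.6)) / 4 = 15.4/4 = 3.85
  S[Z,Z] = ((2.6)·(2.6) + (-3.4)·(-3.4) + (-1.4)·(-1.4) + (0.6)·(0.6) + (1.6)·(1.6)) / 4 = 23.2/4 = 5.8

S is symmetric (S[j,i] = S[i,j]). Assembling:

S = [[9.8, -3.15, -5.45],
 [-3.15, 6.2, 3.85],
 [-5.45, 3.85, 5.8]]


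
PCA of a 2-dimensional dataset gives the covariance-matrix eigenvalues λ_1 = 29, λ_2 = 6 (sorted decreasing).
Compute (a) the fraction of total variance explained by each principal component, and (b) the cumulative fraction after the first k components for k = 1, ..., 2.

Step 1 — total variance = trace(Sigma) = Σ λ_i = 29 + 6 = 35.

Step 2 — fraction explained by component i = λ_i / Σ λ:
  PC1: 29/35 = 0.8286
  PC2: 6/35 = 0.1714

Step 3 — cumulative fraction after k components = (λ_1 + ... + λ_k) / Σ λ:
  k = 1: 29/35 = 0.8286
  k = 2: (29 + 6)/35 = 35/35 = 1

Summary (fraction, with percent):

explained: PC1 0.8286 (82.86%), PC2 0.1714 (17.14%);  cumulative: 0.8286, 1


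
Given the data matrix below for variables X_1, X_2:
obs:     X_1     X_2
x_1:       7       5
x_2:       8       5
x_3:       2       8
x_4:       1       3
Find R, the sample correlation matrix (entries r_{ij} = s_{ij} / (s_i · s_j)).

Step 1 — column means:
  mean(X_1) = (7 + 8 + 2 + 1) / 4 = 18/4 = 4.5
  mean(X_2) = (5 + 5 + 8 + 3) / 4 = 21/4 = 5.25

Step 2 — sample variances and covariances s[i,j] = (1/(n-1)) · Σ_k (x_{k,i} - mean_i) · (x_{k,j} - mean_j), with n-1 = 3:
  s[X_1,X_1] = ((2.5)·(2.5) + (3.5)·(3.5) + (-2.5)·(-2.5) + (-3.5)·(-3.5)) / 3 = 37/3 = 12.3333
  s[X_1,X_2] = ((2.5)·(-0.25) + (3.5)·(-0.25) + (-2.5)·(2.75) + (-3.5)·(-2.25)) / 3 = -0.5/3 = -0.1667
  s[X_2,X_2] = ((-0.25)·(-0.25) + (-0.25)·(-0.25) + (2.75)·(2.75) + (-2.25)·(-2.25)) / 3 = 12.75/3 = 4.25
  Sample standard deviations s_i = √(s[i,i]):
  s(X_1) = √(12.3333) = 3.5119
  s(X_2) = √(4.25) = 2.0616

Step 3 — r_{ij} = s_{ij} / (s_i · s_j):
  r[X_1,X_1] = 1 (diagonal).
  r[X_1,X_2] = -0.1667 / (3.5119 · 2.0616) = -0.1667 / 7.2399 = -0.023
  r[X_2,X_2] = 1 (diagonal).

R is symmetric with unit diagonal. Assembling:

R = [[1, -0.023],
 [-0.023, 1]]


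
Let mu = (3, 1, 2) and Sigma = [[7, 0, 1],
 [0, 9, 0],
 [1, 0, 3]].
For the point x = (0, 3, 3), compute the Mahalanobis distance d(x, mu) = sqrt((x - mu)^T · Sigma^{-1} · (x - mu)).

Step 1 — centre the observation: (x - mu) = (-3, 2, 1).

Step 2 — invert Sigma (cofactor / det for 3×3, or solve directly):
  Sigma^{-1} = [[0.15, 0, -0.05],
 [0, 0.1111, 0],
 [-0.05, 0, 0.35]].

Step 3 — form the quadratic (x - mu)^T · Sigma^{-1} · (x - mu):
  Sigma^{-1} · (x - mu) = (-0.5, 0.2222, 0.5).
  (x - mu)^T · [Sigma^{-1} · (x - mu)] = (-3)·(-0.5) + (2)·(0.2222) + (1)·(0.5) = 2.4444.

Step 4 — take square root: d = √(2.4444) ≈ 1.5635.

d(x, mu) = √(2.4444) ≈ 1.5635


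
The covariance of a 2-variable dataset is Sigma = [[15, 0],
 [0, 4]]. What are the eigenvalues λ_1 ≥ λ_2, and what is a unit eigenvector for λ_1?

Step 1 — characteristic polynomial of 2×2 Sigma:
  det(Sigma - λI) = λ² - trace · λ + det = 0.
  trace = 15 + 4 = 19, det = 15·4 - (0)² = 60.
Step 2 — discriminant:
  Δ = trace² - 4·det = 361 - 240 = 121.
Step 3 — eigenvalues:
  λ = (trace ± √Δ)/2 = (19 ± 11)/2,
  λ_1 = 15,  λ_2 = 4.

Step 4 — unit eigenvector for λ_1: Sigma is diagonal, so its eigenvectors are the coordinate axes. λ_1 = 15 is the diagonal entry on the first coordinate axis, hence
  v_1 = (1, 0) (||v_1|| = 1).

λ_1 = 15,  λ_2 = 4;  v_1 ≈ (1, 0)


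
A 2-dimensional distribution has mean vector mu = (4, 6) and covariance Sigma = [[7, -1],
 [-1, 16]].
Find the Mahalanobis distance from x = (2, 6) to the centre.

Step 1 — centre the observation: (x - mu) = (-2, 0).

Step 2 — invert Sigma. det(Sigma) = 7·16 - (-1)² = 111.
  Sigma^{-1} = (1/det) · [[d, -b], [-b, a]] = [[0.1441, 0.009],
 [0.009, 0.0631]].

Step 3 — form the quadratic (x - mu)^T · Sigma^{-1} · (x - mu):
  Sigma^{-1} · (x - mu) = (-0.2883, -0.018).
  (x - mu)^T · [Sigma^{-1} · (x - mu)] = (-2)·(-0.2883) + (0)·(-0.018) = 0.5766.

Step 4 — take square root: d = √(0.5766) ≈ 0.7593.

d(x, mu) = √(0.5766) ≈ 0.7593


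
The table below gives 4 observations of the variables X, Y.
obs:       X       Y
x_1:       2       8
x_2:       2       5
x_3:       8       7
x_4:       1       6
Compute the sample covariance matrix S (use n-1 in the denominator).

Step 1 — column means:
  mean(X) = (2 + 2 + 8 + 1) / 4 = 13/4 = 3.25
  mean(Y) = (8 + 5 + 7 + 6) / 4 = 26/4 = 6.5

Step 2 — sample covariance S[i,j] = (1/(n-1)) · Σ_k (x_{k,i} - mean_i) · (x_{k,j} - mean_j), with n-1 = 3.
  S[X,X] = ((-1.25)·(-1.25) + (-1.25)·(-1.25) + (4.75)·(4.75) + (-2.25)·(-2.25)) / 3 = 30.75/3 = 10.25
  S[X,Y] = ((-1.25)·(1.5) + (-1.25)·(-1.5) + (4.75)·(0.5) + (-2.25)·(-0.5)) / 3 = 3.5/3 = 1.1667
  S[Y,Y] = ((1.5)·(1.5) + (-1.5)·(-1.5) + (0.5)·(0.5) + (-0.5)·(-0.5)) / 3 = 5/3 = 1.6667

S is symmetric (S[j,i] = S[i,j]). Assembling:

S = [[10.25, 1.1667],
 [1.1667, 1.6667]]


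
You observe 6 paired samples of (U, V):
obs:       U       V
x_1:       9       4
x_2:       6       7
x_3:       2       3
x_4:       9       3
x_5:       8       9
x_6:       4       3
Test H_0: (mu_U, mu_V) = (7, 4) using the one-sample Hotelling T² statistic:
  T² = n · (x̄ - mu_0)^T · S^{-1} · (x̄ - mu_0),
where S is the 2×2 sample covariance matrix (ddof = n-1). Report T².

Step 1 — sample mean vector:
  mean(U) = (9 + 6 + 2 + 9 + 8 + 4) / 6 = 38/6 = 6.3333
  mean(V) = (4 + 7 + 3 + 3 + 9 + 3) / 6 = 29/6 = 4.8333
  x̄ = (6.3333, 4.8333),  deviation x̄ - mu_0 = (6.3333, 4.8333) - (7, 4) = (-0.6667, 0.8333).

Step 2 — sample covariance matrix, S[i,j] = (1/(n-1)) · Σ_k (x_{k,i} - mean_i) · (x_{k,j} - mean_j), divisor n-1 = 5:
  S[U,U] = ((2.6667)·(2.6667) + (-0.3333)·(-0.3333) + (-4.3333)·(-4.3333) + (2.6667)·(2.6667) + (1.6667)·(1.6667) + (-2.3333)·(-2.3333)) / 5 = 41.3333/5 = 8.2667
  S[U,V] = ((2.6667)·(-0.8333) + (-0.3333)·(2.1667) + (-4.3333)·(-1.8333) + (2.6667)·(-1.8333) + (1.6667)·(4.1667) + (-2.3333)·(-1.8333)) / 5 = 11.3333/5 = 2.2667
  S[V,V] = ((-0.8333)·(-0.8333) + (2.1667)·(2.1667) + (-1.8333)·(-1.8333) + (-1.8333)·(-1.8333) + (4.1667)·(4.1667) + (-1.8333)·(-1.8333)) / 5 = 32.8333/5 = 6.5667
  S = [[8.2667, 2.2667],
 [2.2667, 6.5667]].

Step 3 — invert S. det(S) = 8.2667·6.5667 - (2.2667)² = 49.1467.
  S^{-1} = (1/det) · [[d, -b], [-b, a]] = [[0.1336, -0.0461],
 [-0.0461, 0.1682]].

Step 4 — quadratic form (x̄ - mu_0)^T · S^{-1} · (x̄ - mu_0):
  S^{-1} · (x̄ - mu_0) = (-0.1275, 0.1709),
  (x̄ - mu_0)^T · [...] = (-0.6667)·(-0.1275) + (0.8333)·(0.1709) = 0.2274.

Step 5 — scale by n: T² = 6 · 0.2274 = 1.3646.

T² ≈ 1.3646


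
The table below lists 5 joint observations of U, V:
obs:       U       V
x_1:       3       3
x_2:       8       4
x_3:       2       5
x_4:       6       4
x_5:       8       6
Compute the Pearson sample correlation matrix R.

Step 1 — column means:
  mean(U) = (3 + 8 + 2 + 6 + 8) / 5 = 27/5 = 5.4
  mean(V) = (3 + 4 + 5 + 4 + 6) / 5 = 22/5 = 4.4

Step 2 — sample variances and covariances s[i,j] = (1/(n-1)) · Σ_k (x_{k,i} - mean_i) · (x_{k,j} - mean_j), with n-1 = 4:
  s[U,U] = ((-2.4)·(-2.4) + (2.6)·(2.6) + (-3.4)·(-3.4) + (0.6)·(0.6) + (2.6)·(2.6)) / 4 = 31.2/4 = 7.8
  s[U,V] = ((-2.4)·(-1.4) + (2.6)·(-0.4) + (-3.4)·(0.6) + (0.6)·(-0.4) + (2.6)·(1.6)) / 4 = 4.2/4 = 1.05
  s[V,V] = ((-1.4)·(-1.4) + (-0.4)·(-0.4) + (0.6)·(0.6) + (-0.4)·(-0.4) + (1.6)·(1.6)) / 4 = 5.2/4 = 1.3
  Sample standard deviations s_i = √(s[i,i]):
  s(U) = √(7.8) = 2.7928
  s(V) = √(1.3) = 1.1402

Step 3 — r_{ij} = s_{ij} / (s_i · s_j):
  r[U,U] = 1 (diagonal).
  r[U,V] = 1.05 / (2.7928 · 1.1402) = 1.05 / 3.1843 = 0.3297
  r[V,V] = 1 (diagonal).

R is symmetric with unit diagonal. Assembling:

R = [[1, 0.3297],
 [0.3297, 1]]


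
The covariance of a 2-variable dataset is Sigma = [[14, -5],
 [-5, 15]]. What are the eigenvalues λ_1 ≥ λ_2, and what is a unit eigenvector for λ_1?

Step 1 — characteristic polynomial of 2×2 Sigma:
  det(Sigma - λI) = λ² - trace · λ + det = 0.
  trace = 14 + 15 = 29, det = 14·15 - (-5)² = 185.
Step 2 — discriminant:
  Δ = trace² - 4·det = 841 - 740 = 101.
Step 3 — eigenvalues:
  λ = (trace ± √Δ)/2 = (29 ± 10.0499)/2,
  λ_1 = 19.5249,  λ_2 = 9.4751.

Step 4 — unit eigenvector for λ_1: solve (Sigma - λ_1 I)v = 0. First row:
  (14 - 19.5249)·v_x + (-5)·v_y = 0, i.e. (-5.5249)·v_x + (-5)·v_y = 0,
  so v ∝ (b, λ_1 - a) = (-5, 5.5249); multiply by -1 so the first entry is positive: u = (5, -5.5249).
  ||u|| = √((5)² + (-5.5249)²) = √(55.5249) ≈ 7.4515,
  v_1 = u/||u|| ≈ (0.671, -0.7415) (||v_1|| = 1).

λ_1 = 19.5249,  λ_2 = 9.4751;  v_1 ≈ (0.671, -0.7415)


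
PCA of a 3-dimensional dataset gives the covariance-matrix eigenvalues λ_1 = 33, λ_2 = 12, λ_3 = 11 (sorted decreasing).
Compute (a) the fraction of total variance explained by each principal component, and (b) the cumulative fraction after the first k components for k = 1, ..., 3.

Step 1 — total variance = trace(Sigma) = Σ λ_i = 33 + 12 + 11 = 56.

Step 2 — fraction explained by component i = λ_i / Σ λ:
  PC1: 33/56 = 0.5893
  PC2: 12/56 = 0.2143
  PC3: 11/56 = 0.1964

Step 3 — cumulative fraction after k components = (λ_1 + ... + λ_k) / Σ λ:
  k = 1: 33/56 = 0.5893
  k = 2: (33 + 12)/56 = 45/56 = 0.8036
  k = 3: (33 + 12 + 11)/56 = 56/56 = 1

Summary (fraction, with percent):

explained: PC1 0.5893 (58.93%), PC2 0.2143 (21.43%), PC3 0.1964 (19.64%);  cumulative: 0.5893, 0.8036, 1


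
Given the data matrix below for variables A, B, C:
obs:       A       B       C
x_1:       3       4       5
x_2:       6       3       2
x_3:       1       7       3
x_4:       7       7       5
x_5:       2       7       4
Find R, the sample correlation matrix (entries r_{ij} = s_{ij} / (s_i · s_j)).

Step 1 — column means:
  mean(A) = (3 + 6 + 1 + 7 + 2) / 5 = 19/5 = 3.8
  mean(B) = (4 + 3 + 7 + 7 + 7) / 5 = 28/5 = 5.6
  mean(C) = (5 + 2 + 3 + 5 + 4) / 5 = 19/5 = 3.8

Step 2 — sample variances and covariances s[i,j] = (1/(n-1)) · Σ_k (x_{k,i} - mean_i) · (x_{k,j} - mean_j), with n-1 = 4:
  s[A,A] = ((-0.8)·(-0.8) + (2.2)·(2.2) + (-2.8)·(-2.8) + (3.2)·(3.2) + (-1.8)·(-1.8)) / 4 = 26.8/4 = 6.7
  s[A,B] = ((-0.8)·(-1.6) + (2.2)·(-2.6) + (-2.8)·(1.4) + (3.2)·(1.4) + (-1.8)·(1.4)) / 4 = -6.4/4 = -1.6
  s[A,C] = ((-0.8)·(1.2) + (2.2)·(-1.8) + (-2.8)·(-0.8) + (3.2)·(1.2) + (-1.8)·(0.2)) / 4 = 0.8/4 = 0.2
  s[B,B] = ((-1.6)·(-1.6) + (-2.6)·(-2.6) + (1.4)·(1.4) + (1.4)·(1.4) + (1.4)·(1.4)) / 4 = 15.2/4 = 3.8
  s[B,C] = ((-1.6)·(1.2) + (-2.6)·(-1.8) + (1.4)·(-0.8) + (1.4)·(1.2) + (1.4)·(0.2)) / 4 = 3.6/4 = 0.9
  s[C,C] = ((1.2)·(1.2) + (-1.8)·(-1.8) + (-0.8)·(-0.8) + (1.2)·(1.2) + (0.2)·(0.2)) / 4 = 6.8/4 = 1.7
  Sample standard deviations s_i = √(s[i,i]):
  s(A) = √(6.7) = 2.5884
  s(B) = √(3.8) = 1.9494
  s(C) = √(1.7) = 1.3038

Step 3 — r_{ij} = s_{ij} / (s_i · s_j):
  r[A,A] = 1 (diagonal).
  r[A,B] = -1.6 / (2.5884 · 1.9494) = -1.6 / 5.0458 = -0.3171
  r[A,C] = 0.2 / (2.5884 · 1.3038) = 0.2 / 3.3749 = 0.0593
  r[B,B] = 1 (diagonal).
  r[B,C] = 0.9 / (1.9494 · 1.3038) = 0.9 / 2.5417 = 0.3541
  r[C,C] = 1 (diagonal).

R is symmetric with unit diagonal. Assembling:

R = [[1, -0.3171, 0.0593],
 [-0.3171, 1, 0.3541],
 [0.0593, 0.3541, 1]]


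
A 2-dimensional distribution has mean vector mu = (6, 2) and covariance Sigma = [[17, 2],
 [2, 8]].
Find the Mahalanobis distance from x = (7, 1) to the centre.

Step 1 — centre the observation: (x - mu) = (1, -1).

Step 2 — invert Sigma. det(Sigma) = 17·8 - (2)² = 132.
  Sigma^{-1} = (1/det) · [[d, -b], [-b, a]] = [[0.0606, -0.0152],
 [-0.0152, 0.1288]].

Step 3 — form the quadratic (x - mu)^T · Sigma^{-1} · (x - mu):
  Sigma^{-1} · (x - mu) = (0.0758, -0.1439).
  (x - mu)^T · [Sigma^{-1} · (x - mu)] = (1)·(0.0758) + (-1)·(-0.1439) = 0.2197.

Step 4 — take square root: d = √(0.2197) ≈ 0.4687.

d(x, mu) = √(0.2197) ≈ 0.4687


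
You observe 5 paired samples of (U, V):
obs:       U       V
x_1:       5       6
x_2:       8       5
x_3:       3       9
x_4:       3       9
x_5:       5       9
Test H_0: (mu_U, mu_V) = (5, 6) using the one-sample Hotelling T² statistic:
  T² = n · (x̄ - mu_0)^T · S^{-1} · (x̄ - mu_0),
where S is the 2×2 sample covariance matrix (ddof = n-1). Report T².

Step 1 — sample mean vector:
  mean(U) = (5 + 8 + 3 + 3 + 5) / 5 = 24/5 = 4.8
  mean(V) = (6 + 5 + 9 + 9 + 9) / 5 = 38/5 = 7.6
  x̄ = (4.8, 7.6),  deviation x̄ - mu_0 = (4.8, 7.6) - (5, 6) = (-0.2, 1.6).

Step 2 — sample covariance matrix, S[i,j] = (1/(n-1)) · Σ_k (x_{k,i} - mean_i) · (x_{k,j} - mean_j), divisor n-1 = 4:
  S[U,U] = ((0.2)·(0.2) + (3.2)·(3.2) + (-1.8)·(-1.8) + (-1.8)·(-1.8) + (0.2)·(0.2)) / 4 = 16.8/4 = 4.2
  S[U,V] = ((0.2)·(-1.6) + (3.2)·(-2.6) + (-1.8)·(1.4) + (-1.8)·(1.4) + (0.2)·(1.4)) / 4 = -13.4/4 = -3.35
  S[V,V] = ((-1.6)·(-1.6) + (-2.6)·(-2.6) + (1.4)·(1.4) + (1.4)·(1.4) + (1.4)·(1.4)) / 4 = 15.2/4 = 3.8
  S = [[4.2, -3.35],
 [-3.35, 3.8]].

Step 3 — invert S. det(S) = 4.2·3.8 - (-3.35)² = 4.7375.
  S^{-1} = (1/det) · [[d, -b], [-b, a]] = [[0.8021, 0.7071],
 [0.7071, 0.8865]].

Step 4 — quadratic form (x̄ - mu_0)^T · S^{-1} · (x̄ - mu_0):
  S^{-1} · (x̄ - mu_0) = (0.971, 1.277),
  (x̄ - mu_0)^T · [...] = (-0.2)·(0.971) + (1.6)·(1.277) = 1.8491.

Step 5 — scale by n: T² = 5 · 1.8491 = 9.2454.

T² ≈ 9.2454


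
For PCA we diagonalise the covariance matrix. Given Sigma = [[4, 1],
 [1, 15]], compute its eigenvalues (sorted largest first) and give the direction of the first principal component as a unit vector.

Step 1 — characteristic polynomial of 2×2 Sigma:
  det(Sigma - λI) = λ² - trace · λ + det = 0.
  trace = 4 + 15 = 19, det = 4·15 - (1)² = 59.
Step 2 — discriminant:
  Δ = trace² - 4·det = 361 - 236 = 125.
Step 3 — eigenvalues:
  λ = (trace ± √Δ)/2 = (19 ± 11.1803)/2,
  λ_1 = 15.0902,  λ_2 = 3.9098.

Step 4 — unit eigenvector for λ_1: solve (Sigma - λ_1 I)v = 0. First row:
  (4 - 15.0902)·v_x + (1)·v_y = 0, i.e. (-11.0902)·v_x + (1)·v_y = 0,
  so v ∝ (b, λ_1 - a) = (1, 11.0902) = u.
  ||u|| = √((1)² + (11.0902)²) = √(123.9919) ≈ 11.1352,
  v_1 = u/||u|| ≈ (0.0898, 0.996) (||v_1|| = 1).

λ_1 = 15.0902,  λ_2 = 3.9098;  v_1 ≈ (0.0898, 0.996)


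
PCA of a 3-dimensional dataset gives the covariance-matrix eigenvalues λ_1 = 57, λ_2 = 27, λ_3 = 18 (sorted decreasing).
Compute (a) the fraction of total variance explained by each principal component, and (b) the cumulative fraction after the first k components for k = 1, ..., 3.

Step 1 — total variance = trace(Sigma) = Σ λ_i = 57 + 27 + 18 = 102.

Step 2 — fraction explained by component i = λ_i / Σ λ:
  PC1: 57/102 = 0.5588
  PC2: 27/102 = 0.2647
  PC3: 18/102 = 0.1765

Step 3 — cumulative fraction after k components = (λ_1 + ... + λ_k) / Σ λ:
  k = 1: 57/102 = 0.5588
  k = 2: (57 + 27)/102 = 84/102 = 0.8235
  k = 3: (57 + 27 + 18)/102 = 102/102 = 1

Summary (fraction, with percent):

explained: PC1 0.5588 (55.88%), PC2 0.2647 (26.47%), PC3 0.1765 (17.65%);  cumulative: 0.5588, 0.8235, 1


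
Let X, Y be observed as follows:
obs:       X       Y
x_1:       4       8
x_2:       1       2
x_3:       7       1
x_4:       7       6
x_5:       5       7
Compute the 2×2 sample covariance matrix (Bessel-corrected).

Step 1 — column means:
  mean(X) = (4 + 1 + 7 + 7 + 5) / 5 = 24/5 = 4.8
  mean(Y) = (8 + 2 + 1 + 6 + 7) / 5 = 24/5 = 4.8

Step 2 — sample covariance S[i,j] = (1/(n-1)) · Σ_k (x_{k,i} - mean_i) · (x_{k,j} - mean_j), with n-1 = 4.
  S[X,X] = ((-0.8)·(-0.8) + (-3.8)·(-3.8) + (2.2)·(2.2) + (2.2)·(2.2) + (0.2)·(0.2)) / 4 = 24.8/4 = 6.2
  S[X,Y] = ((-0.8)·(3.2) + (-3.8)·(-2.8) + (2.2)·(-3.8) + (2.2)·(1.2) + (0.2)·(2.2)) / 4 = 2.8/4 = 0.7
  S[Y,Y] = ((3.2)·(3.2) + (-2.8)·(-2.8) + (-3.8)·(-3.8) + (1.2)·(1.2) + (2.2)·(2.2)) / 4 = 38.8/4 = 9.7

S is symmetric (S[j,i] = S[i,j]). Assembling:

S = [[6.2, 0.7],
 [0.7, 9.7]]


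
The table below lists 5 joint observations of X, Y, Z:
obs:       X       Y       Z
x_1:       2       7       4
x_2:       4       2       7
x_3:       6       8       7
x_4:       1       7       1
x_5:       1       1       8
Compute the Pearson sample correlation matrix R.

Step 1 — column means:
  mean(X) = (2 + 4 + 6 + 1 + 1) / 5 = 14/5 = 2.8
  mean(Y) = (7 + 2 + 8 + 7 + 1) / 5 = 25/5 = 5
  mean(Z) = (4 + 7 + 7 + 1 + 8) / 5 = 27/5 = 5.4

Step 2 — sample variances and covariances s[i,j] = (1/(n-1)) · Σ_k (x_{k,i} - mean_i) · (x_{k,j} - mean_j), with n-1 = 4:
  s[X,X] = ((-0.8)·(-0.8) + (1.2)·(1.2) + (3.2)·(3.2) + (-1.8)·(-1.8) + (-1.8)·(-1.8)) / 4 = 18.8/4 = 4.7
  s[X,Y] = ((-0.8)·(2) + (1.2)·(-3) + (3.2)·(3) + (-1.8)·(2) + (-1.8)·(-4)) / 4 = 8/4 = 2
  s[X,Z] = ((-0.8)·(-1.4) + (1.2)·(1.6) + (3.2)·(1.6) + (-1.8)·(-4.4) + (-1.8)·(2.6)) / 4 = 11.4/4 = 2.85
  s[Y,Y] = ((2)·(2) + (-3)·(-3) + (3)·(3) + (2)·(2) + (-4)·(-4)) / 4 = 42/4 = 10.5
  s[Y,Z] = ((2)·(-1.4) + (-3)·(1.6) + (3)·(1.6) + (2)·(-4.4) + (-4)·(2.6)) / 4 = -22/4 = -5.5
  s[Z,Z] = ((-1.4)·(-1.4) + (1.6)·(1.6) + (1.6)·(1.6) + (-4.4)·(-4.4) + (2.6)·(2.6)) / 4 = 33.2/4 = 8.3
  Sample standard deviations s_i = √(s[i,i]):
  s(X) = √(4.7) = 2.1679
  s(Y) = √(10.5) = 3.2404
  s(Z) = √(8.3) = 2.881

Step 3 — r_{ij} = s_{ij} / (s_i · s_j):
  r[X,X] = 1 (diagonal).
  r[X,Y] = 2 / (2.1679 · 3.2404) = 2 / 7.025 = 0.2847
  r[X,Z] = 2.85 / (2.1679 · 2.881) = 2.85 / 6.2458 = 0.4563
  r[Y,Y] = 1 (diagonal).
  r[Y,Z] = -5.5 / (3.2404 · 2.881) = -5.5 / 9.3354 = -0.5892
  r[Z,Z] = 1 (diagonal).

R is symmetric with unit diagonal. Assembling:

R = [[1, 0.2847, 0.4563],
 [0.2847, 1, -0.5892],
 [0.4563, -0.5892, 1]]


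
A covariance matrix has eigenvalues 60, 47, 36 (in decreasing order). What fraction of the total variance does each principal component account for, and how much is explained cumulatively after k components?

Step 1 — total variance = trace(Sigma) = Σ λ_i = 60 + 47 + 36 = 143.

Step 2 — fraction explained by component i = λ_i / Σ λ:
  PC1: 60/143 = 0.4196
  PC2: 47/143 = 0.3287
  PC3: 36/143 = 0.2517

Step 3 — cumulative fraction after k components = (λ_1 + ... + λ_k) / Σ λ:
  k = 1: 60/143 = 0.4196
  k = 2: (60 + 47)/143 = 107/143 = 0.7483
  k = 3: (60 + 47 + 36)/143 = 143/143 = 1

Summary (fraction, with percent):

explained: PC1 0.4196 (41.96%), PC2 0.3287 (32.87%), PC3 0.2517 (25.17%);  cumulative: 0.4196, 0.7483, 1


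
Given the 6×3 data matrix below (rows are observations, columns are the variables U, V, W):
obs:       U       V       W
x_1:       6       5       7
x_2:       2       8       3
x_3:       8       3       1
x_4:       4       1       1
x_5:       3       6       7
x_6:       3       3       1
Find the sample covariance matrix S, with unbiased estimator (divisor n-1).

Step 1 — column means:
  mean(U) = (6 + 2 + 8 + 4 + 3 + 3) / 6 = 26/6 = 4.3333
  mean(V) = (5 + 8 + 3 + 1 + 6 + 3) / 6 = 26/6 = 4.3333
  mean(W) = (7 + 3 + 1 + 1 + 7 + 1) / 6 = 20/6 = 3.3333

Step 2 — sample covariance S[i,j] = (1/(n-1)) · Σ_k (x_{k,i} - mean_i) · (x_{k,j} - mean_j), with n-1 = 5.
  S[U,U] = ((1.6667)·(1.6667) + (-2.3333)·(-2.3333) + (3.6667)·(3.6667) + (-0.3333)·(-0.3333) + (-1.3333)·(-1.3333) + (-1.3333)·(-1.3333)) / 5 = 25.3333/5 = 5.0667
  S[U,V] = ((1.6667)·(0.6667) + (-2.3333)·(3.6667) + (3.6667)·(-1.3333) + (-0.3333)·(-3.3333) + (-1.3333)·(1.6667) + (-1.3333)·(-1.3333)) / 5 = -11.6667/5 = -2.3333
  S[U,W] = ((1.6667)·(3.6667) + (-2.3333)·(-0.3333) + (3.6667)·(-2.3333) + (-0.3333)·(-2.3333) + (-1.3333)·(3.6667) + (-1.3333)·(-2.3333)) / 5 = -2.6667/5 = -0.5333
  S[V,V] = ((0.6667)·(0.6667) + (3.6667)·(3.6667) + (-1.3333)·(-1.3333) + (-3.3333)·(-3.3333) + (1.6667)·(1.6667) + (-1.3333)·(-1.3333)) / 5 = 31.3333/5 = 6.2667
  S[V,W] = ((0.6667)·(3.6667) + (3.6667)·(-0.3333) + (-1.3333)·(-2.3333) + (-3.3333)·(-2.3333) + (1.6667)·(3.6667) + (-1.3333)·(-2.3333)) / 5 = 21.3333/5 = 4.2667
  S[W,W] = ((3.6667)·(3.6667) + (-0.3333)·(-0.3333) + (-2.3333)·(-2.3333) + (-2.3333)·(-2.3333) + (3.6667)·(3.6667) + (-2.3333)·(-2.3333)) / 5 = 43.3333/5 = 8.6667

S is symmetric (S[j,i] = S[i,j]). Assembling:

S = [[5.0667, -2.3333, -0.5333],
 [-2.3333, 6.2667, 4.2667],
 [-0.5333, 4.2667, 8.6667]]


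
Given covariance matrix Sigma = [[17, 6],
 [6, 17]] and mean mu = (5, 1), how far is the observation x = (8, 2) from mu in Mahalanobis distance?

Step 1 — centre the observation: (x - mu) = (3, 1).

Step 2 — invert Sigma. det(Sigma) = 17·17 - (6)² = 253.
  Sigma^{-1} = (1/det) · [[d, -b], [-b, a]] = [[0.0672, -0.0237],
 [-0.0237, 0.0672]].

Step 3 — form the quadratic (x - mu)^T · Sigma^{-1} · (x - mu):
  Sigma^{-1} · (x - mu) = (0.1779, -0.004).
  (x - mu)^T · [Sigma^{-1} · (x - mu)] = (3)·(0.1779) + (1)·(-0.004) = 0.5296.

Step 4 — take square root: d = √(0.5296) ≈ 0.7278.

d(x, mu) = √(0.5296) ≈ 0.7278


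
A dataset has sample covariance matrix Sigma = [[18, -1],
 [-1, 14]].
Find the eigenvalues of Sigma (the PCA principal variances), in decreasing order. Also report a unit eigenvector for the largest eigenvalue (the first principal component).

Step 1 — characteristic polynomial of 2×2 Sigma:
  det(Sigma - λI) = λ² - trace · λ + det = 0.
  trace = 18 + 14 = 32, det = 18·14 - (-1)² = 251.
Step 2 — discriminant:
  Δ = trace² - 4·det = 1024 - 1004 = 20.
Step 3 — eigenvalues:
  λ = (trace ± √Δ)/2 = (32 ± 4.4721)/2,
  λ_1 = 18.2361,  λ_2 = 13.7639.

Step 4 — unit eigenvector for λ_1: solve (Sigma - λ_1 I)v = 0. First row:
  (18 - 18.2361)·v_x + (-1)·v_y = 0, i.e. (-0.2361)·v_x + (-1)·v_y = 0,
  so v ∝ (b, λ_1 - a) = (-1, 0.2361); multiply by -1 so the first entry is positive: u = (1, -0.2361).
  ||u|| = √((1)² + (-0.2361)²) = √(1.0557) ≈ 1.0275,
  v_1 = u/||u|| ≈ (0.9732, -0.2298) (||v_1|| = 1).

λ_1 = 18.2361,  λ_2 = 13.7639;  v_1 ≈ (0.9732, -0.2298)


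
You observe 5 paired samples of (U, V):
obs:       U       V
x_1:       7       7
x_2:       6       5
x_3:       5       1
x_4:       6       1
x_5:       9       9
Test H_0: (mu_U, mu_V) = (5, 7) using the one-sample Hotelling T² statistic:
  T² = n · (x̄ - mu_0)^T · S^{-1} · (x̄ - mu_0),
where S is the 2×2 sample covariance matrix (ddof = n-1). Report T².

Step 1 — sample mean vector:
  mean(U) = (7 + 6 + 5 + 6 + 9) / 5 = 33/5 = 6.6
  mean(V) = (7 + 5 + 1 + 1 + 9) / 5 = 23/5 = 4.6
  x̄ = (6.6, 4.6),  deviation x̄ - mu_0 = (6.6, 4.6) - (5, 7) = (1.6, -2.4).

Step 2 — sample covariance matrix, S[i,j] = (1/(n-1)) · Σ_k (x_{k,i} - mean_i) · (x_{k,j} - mean_j), divisor n-1 = 4:
  S[U,U] = ((0.4)·(0.4) + (-0.6)·(-0.6) + (-1.6)·(-1.6) + (-0.6)·(-0.6) + (2.4)·(2.4)) / 4 = 9.2/4 = 2.3
  S[U,V] = ((0.4)·(2.4) + (-0.6)·(0.4) + (-1.6)·(-3.6) + (-0.6)·(-3.6) + (2.4)·(4.4)) / 4 = 19.2/4 = 4.8
  S[V,V] = ((2.4)·(2.4) + (0.4)·(0.4) + (-3.6)·(-3.6) + (-3.6)·(-3.6) + (4.4)·(4.4)) / 4 = 51.2/4 = 12.8
  S = [[2.3, 4.8],
 [4.8, 12.8]].

Step 3 — invert S. det(S) = 2.3·12.8 - (4.8)² = 6.4.
  S^{-1} = (1/det) · [[d, -b], [-b, a]] = [[2, -0.75],
 [-0.75, 0.3594]].

Step 4 — quadratic form (x̄ - mu_0)^T · S^{-1} · (x̄ - mu_0):
  S^{-1} · (x̄ - mu_0) = (5, -2.0625),
  (x̄ - mu_0)^T · [...] = (1.6)·(5) + (-2.4)·(-2.0625) = 12.95.

Step 5 — scale by n: T² = 5 · 12.95 = 64.75.

T² ≈ 64.75


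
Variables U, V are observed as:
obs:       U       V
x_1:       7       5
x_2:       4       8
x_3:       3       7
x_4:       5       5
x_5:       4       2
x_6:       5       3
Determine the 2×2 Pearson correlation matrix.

Step 1 — column means:
  mean(U) = (7 + 4 + 3 + 5 + 4 + 5) / 6 = 28/6 = 4.6667
  mean(V) = (5 + 8 + 7 + 5 + 2 + 3) / 6 = 30/6 = 5

Step 2 — sample variances and covariances s[i,j] = (1/(n-1)) · Σ_k (x_{k,i} - mean_i) · (x_{k,j} - mean_j), with n-1 = 5:
  s[U,U] = ((2.3333)·(2.3333) + (-0.6667)·(-0.6667) + (-1.6667)·(-1.6667) + (0.3333)·(0.3333) + (-0.6667)·(-0.6667) + (0.3333)·(0.3333)) / 5 = 9.3333/5 = 1.8667
  s[U,V] = ((2.3333)·(0) + (-0.6667)·(3) + (-1.6667)·(2) + (0.3333)·(0) + (-0.6667)·(-3) + (0.3333)·(-2)) / 5 = -4/5 = -0.8
  s[V,V] = ((0)·(0) + (3)·(3) + (2)·(2) + (0)·(0) + (-3)·(-3) + (-2)·(-2)) / 5 = 26/5 = 5.2
  Sample standard deviations s_i = √(s[i,i]):
  s(U) = √(1.8667) = 1.3663
  s(V) = √(5.2) = 2.2804

Step 3 — r_{ij} = s_{ij} / (s_i · s_j):
  r[U,U] = 1 (diagonal).
  r[U,V] = -0.8 / (1.3663 · 2.2804) = -0.8 / 3.1156 = -0.2568
  r[V,V] = 1 (diagonal).

R is symmetric with unit diagonal. Assembling:

R = [[1, -0.2568],
 [-0.2568, 1]]


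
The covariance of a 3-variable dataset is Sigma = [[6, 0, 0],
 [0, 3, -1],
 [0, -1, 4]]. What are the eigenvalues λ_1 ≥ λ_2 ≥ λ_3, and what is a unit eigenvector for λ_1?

Step 1 — characteristic polynomial p(λ) = det(λI - Sigma) = λ³ - tr·λ² + c_1·λ - det, where tr = trace, c_1 = sum of the principal 2×2 minors, det = det(Sigma):
  tr = 6 + 3 + 4 = 13,
  c_1 = (6·3 - (0)²) + (6·4 - (0)²) + (3·4 - (-1)²) = 18 + 24 + 11 = 53,
  det = 6·(3·4 - (-1)²) - (0)·((0)·4 - (-1)·(0)) + (0)·((0)·(-1) - 3·(0)) = 6·(11) - (0)·(0) + (0)·(0) = 66.
  So p(λ) = λ³ - 13λ² + 53λ - 66.
Step 2 — look for an integer root (rational root theorem: any rational root is an integer divisor of 66). Testing λ = 6:
  p(6) = 216 - 468 + 318 - 66 = 0  ✓
  Dividing out (λ - 6): p(λ) = (λ - 6)(λ² - 7λ + 11).
Step 3 — remaining eigenvalues from the quadratic λ² - 7λ + 11 = 0:
  Δ = 7² - 4·11 = 49 - 44 = 5,  λ = (7 ± √5)/2 = (7 ± 2.2361)/2 ≈ 4.618 or 2.382.
  Sorted: λ_1 = 6,  λ_2 = 4.618,  λ_3 = 2.382  (check: sum = 13 = tr ✓).

Step 4 — unit eigenvector for λ_1 = 6: v spans the null space of (Sigma - λ_1 I), whose rows are
  r_1 = (0, 0, 0),  r_2 = (0, -3, -1),  r_3 = (0, -1, -2).
  v is orthogonal to every row, so take v ∝ r_2 × r_3 = ((-3)·(-2) - (-1)·(-1), (-1)·(0) - (0)·(-2), (0)·(-1) - (-3)·(0)) = (5, 0, 0).
  Rescale (divide by 5): u = (1, 0, 0).
  ||u|| = √((1)² + (0)² + (0)²) = √(1) = 1,  v_1 = u/||u|| ≈ (1, 0, 0) (||v_1|| = 1).

λ_1 = 6,  λ_2 = 4.618,  λ_3 = 2.382;  v_1 ≈ (1, 0, 0)
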